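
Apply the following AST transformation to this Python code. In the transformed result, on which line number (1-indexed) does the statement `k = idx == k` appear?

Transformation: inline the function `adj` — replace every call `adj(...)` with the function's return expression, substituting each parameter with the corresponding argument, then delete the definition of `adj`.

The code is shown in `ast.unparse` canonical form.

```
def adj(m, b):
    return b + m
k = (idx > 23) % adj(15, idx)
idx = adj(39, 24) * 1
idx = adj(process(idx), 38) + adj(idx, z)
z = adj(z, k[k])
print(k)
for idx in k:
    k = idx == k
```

Transformed code:
k = (idx > 23) % (idx + 15)
idx = (24 + 39) * 1
idx = 38 + process(idx) + (z + idx)
z = k[k] + z
print(k)
for idx in k:
    k = idx == k

7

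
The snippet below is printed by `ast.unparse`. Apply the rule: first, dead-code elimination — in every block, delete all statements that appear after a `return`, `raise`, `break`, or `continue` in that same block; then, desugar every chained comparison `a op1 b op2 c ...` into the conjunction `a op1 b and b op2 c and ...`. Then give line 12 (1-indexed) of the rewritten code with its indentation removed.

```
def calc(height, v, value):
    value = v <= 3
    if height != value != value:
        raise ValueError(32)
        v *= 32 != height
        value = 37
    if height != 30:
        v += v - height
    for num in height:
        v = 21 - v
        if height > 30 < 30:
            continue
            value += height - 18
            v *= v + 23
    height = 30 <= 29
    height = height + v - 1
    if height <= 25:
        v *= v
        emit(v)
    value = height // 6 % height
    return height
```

height = height + v - 1

Transformed code:
def calc(height, v, value):
    value = v <= 3
    if height != value and value != value:
        raise ValueError(32)
    if height != 30:
        v += v - height
    for num in height:
        v = 21 - v
        if height > 30 and 30 < 30:
            continue
    height = 30 <= 29
    height = height + v - 1
    if height <= 25:
        v *= v
        emit(v)
    value = height // 6 % height
    return height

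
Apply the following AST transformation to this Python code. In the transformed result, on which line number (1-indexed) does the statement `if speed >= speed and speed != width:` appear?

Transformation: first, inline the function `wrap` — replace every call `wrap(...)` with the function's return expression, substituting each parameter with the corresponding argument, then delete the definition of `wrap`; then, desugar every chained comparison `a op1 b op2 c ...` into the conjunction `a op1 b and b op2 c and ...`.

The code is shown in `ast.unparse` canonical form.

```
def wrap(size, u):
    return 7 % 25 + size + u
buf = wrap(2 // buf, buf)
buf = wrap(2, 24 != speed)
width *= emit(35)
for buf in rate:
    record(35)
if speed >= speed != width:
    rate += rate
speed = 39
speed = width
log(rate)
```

Transformed code:
buf = 7 % 25 + 2 // buf + buf
buf = 7 % 25 + 2 + (24 != speed)
width *= emit(35)
for buf in rate:
    record(35)
if speed >= speed and speed != width:
    rate += rate
speed = 39
speed = width
log(rate)

6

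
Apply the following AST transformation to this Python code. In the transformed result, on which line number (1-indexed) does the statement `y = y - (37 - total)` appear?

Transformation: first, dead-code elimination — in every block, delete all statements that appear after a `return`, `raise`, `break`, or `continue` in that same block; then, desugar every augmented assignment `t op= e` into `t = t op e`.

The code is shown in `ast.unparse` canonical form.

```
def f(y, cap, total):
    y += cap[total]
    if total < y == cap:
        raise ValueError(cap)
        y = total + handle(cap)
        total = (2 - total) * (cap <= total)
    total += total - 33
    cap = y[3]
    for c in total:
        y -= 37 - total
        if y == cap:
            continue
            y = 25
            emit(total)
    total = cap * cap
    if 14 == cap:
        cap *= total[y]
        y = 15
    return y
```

8

Transformed code:
def f(y, cap, total):
    y = y + cap[total]
    if total < y == cap:
        raise ValueError(cap)
    total = total + (total - 33)
    cap = y[3]
    for c in total:
        y = y - (37 - total)
        if y == cap:
            continue
    total = cap * cap
    if 14 == cap:
        cap = cap * total[y]
        y = 15
    return y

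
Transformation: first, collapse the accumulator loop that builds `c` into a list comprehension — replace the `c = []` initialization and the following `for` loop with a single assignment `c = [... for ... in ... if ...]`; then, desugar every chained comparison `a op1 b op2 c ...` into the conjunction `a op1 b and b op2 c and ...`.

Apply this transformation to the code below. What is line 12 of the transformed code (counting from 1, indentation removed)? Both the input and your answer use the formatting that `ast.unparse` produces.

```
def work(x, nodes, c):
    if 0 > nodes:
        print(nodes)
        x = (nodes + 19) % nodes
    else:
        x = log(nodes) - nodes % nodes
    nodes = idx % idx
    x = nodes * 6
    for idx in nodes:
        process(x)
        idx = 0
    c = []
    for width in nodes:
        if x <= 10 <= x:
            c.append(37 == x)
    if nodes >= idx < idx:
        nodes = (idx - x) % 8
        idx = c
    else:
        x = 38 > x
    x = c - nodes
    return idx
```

c = [37 == x for width in nodes if x <= 10 and 10 <= x]

Transformed code:
def work(x, nodes, c):
    if 0 > nodes:
        print(nodes)
        x = (nodes + 19) % nodes
    else:
        x = log(nodes) - nodes % nodes
    nodes = idx % idx
    x = nodes * 6
    for idx in nodes:
        process(x)
        idx = 0
    c = [37 == x for width in nodes if x <= 10 and 10 <= x]
    if nodes >= idx and idx < idx:
        nodes = (idx - x) % 8
        idx = c
    else:
        x = 38 > x
    x = c - nodes
    return idx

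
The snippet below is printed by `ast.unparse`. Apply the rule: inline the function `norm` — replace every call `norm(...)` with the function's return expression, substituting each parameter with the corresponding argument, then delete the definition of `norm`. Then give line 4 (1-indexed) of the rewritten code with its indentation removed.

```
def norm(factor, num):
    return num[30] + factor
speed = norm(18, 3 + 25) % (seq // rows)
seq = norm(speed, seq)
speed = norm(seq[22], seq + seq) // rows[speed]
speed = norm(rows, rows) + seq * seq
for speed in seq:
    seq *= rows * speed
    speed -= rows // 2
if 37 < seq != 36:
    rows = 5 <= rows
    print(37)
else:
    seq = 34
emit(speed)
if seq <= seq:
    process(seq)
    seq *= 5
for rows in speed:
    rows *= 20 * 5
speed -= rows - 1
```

Transformed code:
speed = ((3 + 25)[30] + 18) % (seq // rows)
seq = seq[30] + speed
speed = ((seq + seq)[30] + seq[22]) // rows[speed]
speed = rows[30] + rows + seq * seq
for speed in seq:
    seq *= rows * speed
    speed -= rows // 2
if 37 < seq != 36:
    rows = 5 <= rows
    print(37)
else:
    seq = 34
emit(speed)
if seq <= seq:
    process(seq)
    seq *= 5
for rows in speed:
    rows *= 20 * 5
speed -= rows - 1

speed = rows[30] + rows + seq * seq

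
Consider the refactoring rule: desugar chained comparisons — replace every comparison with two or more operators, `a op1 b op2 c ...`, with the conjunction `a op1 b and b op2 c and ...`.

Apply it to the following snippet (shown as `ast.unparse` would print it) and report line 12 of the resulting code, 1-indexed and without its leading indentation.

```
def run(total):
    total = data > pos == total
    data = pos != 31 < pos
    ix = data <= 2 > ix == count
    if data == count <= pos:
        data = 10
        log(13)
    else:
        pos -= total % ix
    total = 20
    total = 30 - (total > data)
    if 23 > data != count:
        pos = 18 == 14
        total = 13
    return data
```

if 23 > data and data != count:

Transformed code:
def run(total):
    total = data > pos and pos == total
    data = pos != 31 and 31 < pos
    ix = data <= 2 and 2 > ix and (ix == count)
    if data == count and count <= pos:
        data = 10
        log(13)
    else:
        pos -= total % ix
    total = 20
    total = 30 - (total > data)
    if 23 > data and data != count:
        pos = 18 == 14
        total = 13
    return data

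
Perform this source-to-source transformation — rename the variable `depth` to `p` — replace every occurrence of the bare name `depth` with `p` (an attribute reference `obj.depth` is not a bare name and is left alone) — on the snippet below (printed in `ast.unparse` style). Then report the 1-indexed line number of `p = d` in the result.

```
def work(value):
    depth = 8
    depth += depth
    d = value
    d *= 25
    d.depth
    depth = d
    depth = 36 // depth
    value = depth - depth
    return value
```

7

Transformed code:
def work(value):
    p = 8
    p += p
    d = value
    d *= 25
    d.depth
    p = d
    p = 36 // p
    value = p - p
    return value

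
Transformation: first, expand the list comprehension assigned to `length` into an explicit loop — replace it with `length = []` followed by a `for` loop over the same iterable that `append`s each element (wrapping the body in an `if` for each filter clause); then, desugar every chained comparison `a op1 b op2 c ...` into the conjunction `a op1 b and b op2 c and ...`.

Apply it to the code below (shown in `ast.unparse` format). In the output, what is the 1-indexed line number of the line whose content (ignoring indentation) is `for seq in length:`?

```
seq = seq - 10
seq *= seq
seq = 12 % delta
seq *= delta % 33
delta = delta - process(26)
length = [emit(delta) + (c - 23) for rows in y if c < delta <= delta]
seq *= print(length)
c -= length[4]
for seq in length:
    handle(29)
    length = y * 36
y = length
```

12

Transformed code:
seq = seq - 10
seq *= seq
seq = 12 % delta
seq *= delta % 33
delta = delta - process(26)
length = []
for rows in y:
    if c < delta and delta <= delta:
        length.append(emit(delta) + (c - 23))
seq *= print(length)
c -= length[4]
for seq in length:
    handle(29)
    length = y * 36
y = length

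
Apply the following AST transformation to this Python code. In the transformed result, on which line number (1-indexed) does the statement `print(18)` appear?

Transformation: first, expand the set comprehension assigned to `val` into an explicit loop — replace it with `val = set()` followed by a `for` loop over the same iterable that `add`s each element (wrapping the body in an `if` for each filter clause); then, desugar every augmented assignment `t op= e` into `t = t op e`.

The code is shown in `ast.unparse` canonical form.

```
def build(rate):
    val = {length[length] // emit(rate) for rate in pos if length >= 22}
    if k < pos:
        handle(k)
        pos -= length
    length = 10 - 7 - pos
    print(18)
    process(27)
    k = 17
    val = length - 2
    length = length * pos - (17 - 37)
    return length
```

10

Transformed code:
def build(rate):
    val = set()
    for rate in pos:
        if length >= 22:
            val.add(length[length] // emit(rate))
    if k < pos:
        handle(k)
        pos = pos - length
    length = 10 - 7 - pos
    print(18)
    process(27)
    k = 17
    val = length - 2
    length = length * pos - (17 - 37)
    return length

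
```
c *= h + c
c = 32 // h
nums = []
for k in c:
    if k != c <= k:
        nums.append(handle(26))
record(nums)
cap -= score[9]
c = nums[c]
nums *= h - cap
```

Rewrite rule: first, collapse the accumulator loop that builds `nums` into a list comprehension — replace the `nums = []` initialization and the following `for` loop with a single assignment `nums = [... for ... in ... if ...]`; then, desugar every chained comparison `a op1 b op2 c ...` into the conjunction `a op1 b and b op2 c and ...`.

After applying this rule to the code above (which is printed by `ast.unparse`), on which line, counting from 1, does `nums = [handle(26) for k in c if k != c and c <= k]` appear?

3

Transformed code:
c *= h + c
c = 32 // h
nums = [handle(26) for k in c if k != c and c <= k]
record(nums)
cap -= score[9]
c = nums[c]
nums *= h - cap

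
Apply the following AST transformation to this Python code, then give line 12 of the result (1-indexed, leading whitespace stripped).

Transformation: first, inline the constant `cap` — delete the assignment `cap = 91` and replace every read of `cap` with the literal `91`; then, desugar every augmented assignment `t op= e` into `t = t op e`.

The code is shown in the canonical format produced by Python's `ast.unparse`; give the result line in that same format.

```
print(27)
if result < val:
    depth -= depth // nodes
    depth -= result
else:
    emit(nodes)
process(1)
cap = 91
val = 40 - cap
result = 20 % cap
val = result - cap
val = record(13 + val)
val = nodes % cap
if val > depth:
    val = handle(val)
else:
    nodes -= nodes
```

val = nodes % 91

Transformed code:
print(27)
if result < val:
    depth = depth - depth // nodes
    depth = depth - result
else:
    emit(nodes)
process(1)
val = 40 - 91
result = 20 % 91
val = result - 91
val = record(13 + val)
val = nodes % 91
if val > depth:
    val = handle(val)
else:
    nodes = nodes - nodes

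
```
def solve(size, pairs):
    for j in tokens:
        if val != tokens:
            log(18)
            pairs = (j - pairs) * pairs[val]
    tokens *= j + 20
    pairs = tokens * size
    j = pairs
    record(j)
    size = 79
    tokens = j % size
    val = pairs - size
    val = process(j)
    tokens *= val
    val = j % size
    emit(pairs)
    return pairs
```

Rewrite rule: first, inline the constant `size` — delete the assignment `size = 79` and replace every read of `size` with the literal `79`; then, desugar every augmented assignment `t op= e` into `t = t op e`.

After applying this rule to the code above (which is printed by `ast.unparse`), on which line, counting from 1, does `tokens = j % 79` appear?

10

Transformed code:
def solve(size, pairs):
    for j in tokens:
        if val != tokens:
            log(18)
            pairs = (j - pairs) * pairs[val]
    tokens = tokens * (j + 20)
    pairs = tokens * 79
    j = pairs
    record(j)
    tokens = j % 79
    val = pairs - 79
    val = process(j)
    tokens = tokens * val
    val = j % 79
    emit(pairs)
    return pairs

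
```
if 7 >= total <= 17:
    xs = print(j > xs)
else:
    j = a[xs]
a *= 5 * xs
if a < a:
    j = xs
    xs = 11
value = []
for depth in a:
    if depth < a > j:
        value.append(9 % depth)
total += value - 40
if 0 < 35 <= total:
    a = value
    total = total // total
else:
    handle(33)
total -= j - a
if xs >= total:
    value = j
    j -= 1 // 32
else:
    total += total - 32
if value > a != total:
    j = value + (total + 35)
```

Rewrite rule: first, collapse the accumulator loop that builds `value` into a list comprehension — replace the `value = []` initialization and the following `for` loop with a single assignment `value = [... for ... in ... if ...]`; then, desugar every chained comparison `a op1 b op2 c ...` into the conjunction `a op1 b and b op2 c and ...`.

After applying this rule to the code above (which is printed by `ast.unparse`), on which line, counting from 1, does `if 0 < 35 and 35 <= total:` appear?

11

Transformed code:
if 7 >= total and total <= 17:
    xs = print(j > xs)
else:
    j = a[xs]
a *= 5 * xs
if a < a:
    j = xs
    xs = 11
value = [9 % depth for depth in a if depth < a and a > j]
total += value - 40
if 0 < 35 and 35 <= total:
    a = value
    total = total // total
else:
    handle(33)
total -= j - a
if xs >= total:
    value = j
    j -= 1 // 32
else:
    total += total - 32
if value > a and a != total:
    j = value + (total + 35)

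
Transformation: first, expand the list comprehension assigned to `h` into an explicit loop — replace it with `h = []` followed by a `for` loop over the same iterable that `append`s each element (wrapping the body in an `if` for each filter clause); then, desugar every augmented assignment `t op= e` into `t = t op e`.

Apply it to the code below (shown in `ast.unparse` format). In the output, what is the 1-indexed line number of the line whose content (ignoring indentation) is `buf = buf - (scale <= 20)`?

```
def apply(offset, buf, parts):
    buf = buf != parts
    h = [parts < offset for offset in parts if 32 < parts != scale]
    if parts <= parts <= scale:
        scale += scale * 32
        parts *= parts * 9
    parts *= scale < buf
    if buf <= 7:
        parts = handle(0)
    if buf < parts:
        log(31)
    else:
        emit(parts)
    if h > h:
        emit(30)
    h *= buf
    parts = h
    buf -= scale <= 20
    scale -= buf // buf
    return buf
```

21

Transformed code:
def apply(offset, buf, parts):
    buf = buf != parts
    h = []
    for offset in parts:
        if 32 < parts != scale:
            h.append(parts < offset)
    if parts <= parts <= scale:
        scale = scale + scale * 32
        parts = parts * (parts * 9)
    parts = parts * (scale < buf)
    if buf <= 7:
        parts = handle(0)
    if buf < parts:
        log(31)
    else:
        emit(parts)
    if h > h:
        emit(30)
    h = h * buf
    parts = h
    buf = buf - (scale <= 20)
    scale = scale - buf // buf
    return buf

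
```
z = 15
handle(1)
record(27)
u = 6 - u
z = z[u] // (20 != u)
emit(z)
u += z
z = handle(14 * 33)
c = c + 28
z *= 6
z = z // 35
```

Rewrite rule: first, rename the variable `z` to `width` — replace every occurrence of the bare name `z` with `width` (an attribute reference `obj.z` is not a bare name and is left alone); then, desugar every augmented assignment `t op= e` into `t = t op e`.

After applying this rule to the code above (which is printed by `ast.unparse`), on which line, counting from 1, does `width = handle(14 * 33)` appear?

8

Transformed code:
width = 15
handle(1)
record(27)
u = 6 - u
width = width[u] // (20 != u)
emit(width)
u = u + width
width = handle(14 * 33)
c = c + 28
width = width * 6
width = width // 35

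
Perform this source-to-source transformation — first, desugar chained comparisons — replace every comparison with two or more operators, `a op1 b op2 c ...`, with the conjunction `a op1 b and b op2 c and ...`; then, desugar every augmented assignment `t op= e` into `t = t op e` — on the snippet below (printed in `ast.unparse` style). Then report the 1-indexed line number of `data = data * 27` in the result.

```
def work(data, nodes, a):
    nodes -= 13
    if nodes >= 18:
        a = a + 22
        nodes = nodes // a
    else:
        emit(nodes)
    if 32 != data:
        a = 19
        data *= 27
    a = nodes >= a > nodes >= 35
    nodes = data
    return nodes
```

10

Transformed code:
def work(data, nodes, a):
    nodes = nodes - 13
    if nodes >= 18:
        a = a + 22
        nodes = nodes // a
    else:
        emit(nodes)
    if 32 != data:
        a = 19
        data = data * 27
    a = nodes >= a and a > nodes and (nodes >= 35)
    nodes = data
    return nodes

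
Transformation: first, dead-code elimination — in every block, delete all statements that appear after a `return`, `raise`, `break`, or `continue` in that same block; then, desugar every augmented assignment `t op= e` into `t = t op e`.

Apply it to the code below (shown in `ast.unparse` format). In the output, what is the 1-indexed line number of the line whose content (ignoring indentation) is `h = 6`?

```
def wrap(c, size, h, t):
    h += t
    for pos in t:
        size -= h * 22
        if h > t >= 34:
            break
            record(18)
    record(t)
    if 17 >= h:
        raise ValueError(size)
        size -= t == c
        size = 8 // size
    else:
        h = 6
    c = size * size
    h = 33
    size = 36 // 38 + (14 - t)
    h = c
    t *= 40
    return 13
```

11

Transformed code:
def wrap(c, size, h, t):
    h = h + t
    for pos in t:
        size = size - h * 22
        if h > t >= 34:
            break
    record(t)
    if 17 >= h:
        raise ValueError(size)
    else:
        h = 6
    c = size * size
    h = 33
    size = 36 // 38 + (14 - t)
    h = c
    t = t * 40
    return 13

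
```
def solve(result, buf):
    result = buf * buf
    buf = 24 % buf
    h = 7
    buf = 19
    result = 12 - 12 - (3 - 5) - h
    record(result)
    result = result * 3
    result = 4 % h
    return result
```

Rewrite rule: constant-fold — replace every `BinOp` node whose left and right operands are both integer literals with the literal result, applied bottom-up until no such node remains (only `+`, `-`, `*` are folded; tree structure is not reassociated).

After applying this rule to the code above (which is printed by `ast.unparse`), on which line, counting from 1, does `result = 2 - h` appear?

6

Transformed code:
def solve(result, buf):
    result = buf * buf
    buf = 24 % buf
    h = 7
    buf = 19
    result = 2 - h
    record(result)
    result = result * 3
    result = 4 % h
    return result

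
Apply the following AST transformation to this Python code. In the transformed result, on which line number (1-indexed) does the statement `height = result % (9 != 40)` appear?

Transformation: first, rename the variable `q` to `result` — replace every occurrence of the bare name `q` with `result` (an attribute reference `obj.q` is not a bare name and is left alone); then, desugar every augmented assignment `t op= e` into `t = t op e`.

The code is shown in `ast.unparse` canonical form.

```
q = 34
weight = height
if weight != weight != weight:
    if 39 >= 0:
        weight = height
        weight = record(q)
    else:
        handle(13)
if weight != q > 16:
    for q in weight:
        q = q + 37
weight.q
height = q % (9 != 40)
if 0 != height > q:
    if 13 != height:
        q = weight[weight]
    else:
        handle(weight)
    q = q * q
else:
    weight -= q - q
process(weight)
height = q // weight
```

Transformed code:
result = 34
weight = height
if weight != weight != weight:
    if 39 >= 0:
        weight = height
        weight = record(result)
    else:
        handle(13)
if weight != result > 16:
    for result in weight:
        result = result + 37
weight.q
height = result % (9 != 40)
if 0 != height > result:
    if 13 != height:
        result = weight[weight]
    else:
        handle(weight)
    result = result * result
else:
    weight = weight - (result - result)
process(weight)
height = result // weight

13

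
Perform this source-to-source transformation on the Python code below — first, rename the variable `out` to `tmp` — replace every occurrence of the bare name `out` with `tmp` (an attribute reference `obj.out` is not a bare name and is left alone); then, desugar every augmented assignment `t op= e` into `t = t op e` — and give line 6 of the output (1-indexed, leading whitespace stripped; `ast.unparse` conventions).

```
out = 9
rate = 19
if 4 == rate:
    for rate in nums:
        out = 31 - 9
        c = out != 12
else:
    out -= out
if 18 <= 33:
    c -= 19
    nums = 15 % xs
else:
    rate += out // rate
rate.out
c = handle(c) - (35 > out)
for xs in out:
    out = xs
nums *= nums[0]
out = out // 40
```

c = tmp != 12

Transformed code:
tmp = 9
rate = 19
if 4 == rate:
    for rate in nums:
        tmp = 31 - 9
        c = tmp != 12
else:
    tmp = tmp - tmp
if 18 <= 33:
    c = c - 19
    nums = 15 % xs
else:
    rate = rate + tmp // rate
rate.out
c = handle(c) - (35 > tmp)
for xs in tmp:
    tmp = xs
nums = nums * nums[0]
tmp = tmp // 40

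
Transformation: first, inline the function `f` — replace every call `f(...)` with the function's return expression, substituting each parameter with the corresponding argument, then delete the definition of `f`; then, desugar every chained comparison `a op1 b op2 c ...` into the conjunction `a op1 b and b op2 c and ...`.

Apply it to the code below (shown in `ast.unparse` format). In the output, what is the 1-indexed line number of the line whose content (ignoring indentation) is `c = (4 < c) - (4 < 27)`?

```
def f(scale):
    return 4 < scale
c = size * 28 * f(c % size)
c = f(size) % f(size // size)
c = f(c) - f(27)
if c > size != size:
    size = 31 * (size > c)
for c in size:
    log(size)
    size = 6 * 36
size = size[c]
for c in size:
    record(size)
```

3

Transformed code:
c = size * 28 * (4 < c % size)
c = (4 < size) % (4 < size // size)
c = (4 < c) - (4 < 27)
if c > size and size != size:
    size = 31 * (size > c)
for c in size:
    log(size)
    size = 6 * 36
size = size[c]
for c in size:
    record(size)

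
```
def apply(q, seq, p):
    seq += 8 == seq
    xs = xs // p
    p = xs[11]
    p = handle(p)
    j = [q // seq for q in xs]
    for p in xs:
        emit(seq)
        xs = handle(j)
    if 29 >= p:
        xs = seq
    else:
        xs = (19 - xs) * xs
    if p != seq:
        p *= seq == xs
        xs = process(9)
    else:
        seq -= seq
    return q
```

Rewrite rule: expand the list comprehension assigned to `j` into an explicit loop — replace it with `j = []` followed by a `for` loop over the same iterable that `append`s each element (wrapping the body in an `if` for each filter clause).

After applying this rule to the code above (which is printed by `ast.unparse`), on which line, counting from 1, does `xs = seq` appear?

13

Transformed code:
def apply(q, seq, p):
    seq += 8 == seq
    xs = xs // p
    p = xs[11]
    p = handle(p)
    j = []
    for q in xs:
        j.append(q // seq)
    for p in xs:
        emit(seq)
        xs = handle(j)
    if 29 >= p:
        xs = seq
    else:
        xs = (19 - xs) * xs
    if p != seq:
        p *= seq == xs
        xs = process(9)
    else:
        seq -= seq
    return q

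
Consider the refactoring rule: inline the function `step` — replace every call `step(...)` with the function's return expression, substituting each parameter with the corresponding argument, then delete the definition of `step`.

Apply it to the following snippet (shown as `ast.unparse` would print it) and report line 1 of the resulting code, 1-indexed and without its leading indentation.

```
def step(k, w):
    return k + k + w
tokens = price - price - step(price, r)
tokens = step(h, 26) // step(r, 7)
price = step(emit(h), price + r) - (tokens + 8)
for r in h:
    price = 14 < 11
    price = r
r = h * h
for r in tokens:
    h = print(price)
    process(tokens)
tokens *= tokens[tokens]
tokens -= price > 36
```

tokens = price - price - (price + price + r)

Transformed code:
tokens = price - price - (price + price + r)
tokens = (h + h + 26) // (r + r + 7)
price = emit(h) + emit(h) + (price + r) - (tokens + 8)
for r in h:
    price = 14 < 11
    price = r
r = h * h
for r in tokens:
    h = print(price)
    process(tokens)
tokens *= tokens[tokens]
tokens -= price > 36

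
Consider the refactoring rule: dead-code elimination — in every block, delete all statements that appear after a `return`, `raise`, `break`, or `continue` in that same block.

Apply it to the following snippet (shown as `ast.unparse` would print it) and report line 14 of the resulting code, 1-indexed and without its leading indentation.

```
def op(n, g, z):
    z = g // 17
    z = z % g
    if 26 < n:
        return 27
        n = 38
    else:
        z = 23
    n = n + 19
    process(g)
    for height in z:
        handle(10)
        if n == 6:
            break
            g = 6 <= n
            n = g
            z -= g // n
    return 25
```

return 25

Transformed code:
def op(n, g, z):
    z = g // 17
    z = z % g
    if 26 < n:
        return 27
    else:
        z = 23
    n = n + 19
    process(g)
    for height in z:
        handle(10)
        if n == 6:
            break
    return 25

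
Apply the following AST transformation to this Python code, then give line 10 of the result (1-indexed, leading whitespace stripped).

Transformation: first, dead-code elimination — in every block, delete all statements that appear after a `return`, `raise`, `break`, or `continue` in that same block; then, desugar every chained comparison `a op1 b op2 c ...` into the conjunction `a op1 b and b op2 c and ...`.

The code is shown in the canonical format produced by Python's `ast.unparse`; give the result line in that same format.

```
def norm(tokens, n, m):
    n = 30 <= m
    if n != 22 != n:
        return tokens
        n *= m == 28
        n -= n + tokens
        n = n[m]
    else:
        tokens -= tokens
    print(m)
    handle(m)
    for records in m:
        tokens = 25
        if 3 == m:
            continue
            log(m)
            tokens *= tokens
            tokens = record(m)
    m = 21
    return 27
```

tokens = 25

Transformed code:
def norm(tokens, n, m):
    n = 30 <= m
    if n != 22 and 22 != n:
        return tokens
    else:
        tokens -= tokens
    print(m)
    handle(m)
    for records in m:
        tokens = 25
        if 3 == m:
            continue
    m = 21
    return 27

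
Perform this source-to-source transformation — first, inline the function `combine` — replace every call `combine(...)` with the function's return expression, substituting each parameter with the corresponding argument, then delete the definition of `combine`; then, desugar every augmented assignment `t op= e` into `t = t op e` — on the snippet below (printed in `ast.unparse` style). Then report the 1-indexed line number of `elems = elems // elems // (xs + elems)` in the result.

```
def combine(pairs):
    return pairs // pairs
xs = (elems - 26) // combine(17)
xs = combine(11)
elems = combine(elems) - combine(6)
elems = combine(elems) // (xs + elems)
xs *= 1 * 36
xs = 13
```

4

Transformed code:
xs = (elems - 26) // (17 // 17)
xs = 11 // 11
elems = elems // elems - 6 // 6
elems = elems // elems // (xs + elems)
xs = xs * (1 * 36)
xs = 13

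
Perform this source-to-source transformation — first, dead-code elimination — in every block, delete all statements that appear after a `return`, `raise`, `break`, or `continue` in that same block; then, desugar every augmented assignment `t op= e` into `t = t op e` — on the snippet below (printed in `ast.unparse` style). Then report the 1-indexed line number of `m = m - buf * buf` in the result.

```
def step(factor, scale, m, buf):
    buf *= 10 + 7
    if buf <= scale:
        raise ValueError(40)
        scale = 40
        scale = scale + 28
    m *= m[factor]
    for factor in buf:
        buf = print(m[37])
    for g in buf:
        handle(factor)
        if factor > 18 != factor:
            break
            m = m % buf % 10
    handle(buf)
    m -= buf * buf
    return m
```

Transformed code:
def step(factor, scale, m, buf):
    buf = buf * (10 + 7)
    if buf <= scale:
        raise ValueError(40)
    m = m * m[factor]
    for factor in buf:
        buf = print(m[37])
    for g in buf:
        handle(factor)
        if factor > 18 != factor:
            break
    handle(buf)
    m = m - buf * buf
    return m

13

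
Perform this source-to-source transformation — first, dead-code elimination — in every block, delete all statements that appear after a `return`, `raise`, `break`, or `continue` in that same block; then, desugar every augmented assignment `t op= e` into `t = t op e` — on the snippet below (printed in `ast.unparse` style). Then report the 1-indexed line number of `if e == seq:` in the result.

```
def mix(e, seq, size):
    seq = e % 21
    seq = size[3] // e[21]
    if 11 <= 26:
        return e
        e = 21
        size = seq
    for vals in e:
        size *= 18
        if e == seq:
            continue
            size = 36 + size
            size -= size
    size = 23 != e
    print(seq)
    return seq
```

Transformed code:
def mix(e, seq, size):
    seq = e % 21
    seq = size[3] // e[21]
    if 11 <= 26:
        return e
    for vals in e:
        size = size * 18
        if e == seq:
            continue
    size = 23 != e
    print(seq)
    return seq

8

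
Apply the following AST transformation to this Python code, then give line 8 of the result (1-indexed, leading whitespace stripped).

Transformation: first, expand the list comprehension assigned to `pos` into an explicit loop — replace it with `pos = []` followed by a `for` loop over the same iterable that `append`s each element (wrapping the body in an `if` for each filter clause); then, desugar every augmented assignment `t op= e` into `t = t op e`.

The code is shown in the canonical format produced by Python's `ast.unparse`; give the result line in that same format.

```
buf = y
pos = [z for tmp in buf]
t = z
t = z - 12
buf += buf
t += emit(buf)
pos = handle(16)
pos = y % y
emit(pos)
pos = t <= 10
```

t = t + emit(buf)

Transformed code:
buf = y
pos = []
for tmp in buf:
    pos.append(z)
t = z
t = z - 12
buf = buf + buf
t = t + emit(buf)
pos = handle(16)
pos = y % y
emit(pos)
pos = t <= 10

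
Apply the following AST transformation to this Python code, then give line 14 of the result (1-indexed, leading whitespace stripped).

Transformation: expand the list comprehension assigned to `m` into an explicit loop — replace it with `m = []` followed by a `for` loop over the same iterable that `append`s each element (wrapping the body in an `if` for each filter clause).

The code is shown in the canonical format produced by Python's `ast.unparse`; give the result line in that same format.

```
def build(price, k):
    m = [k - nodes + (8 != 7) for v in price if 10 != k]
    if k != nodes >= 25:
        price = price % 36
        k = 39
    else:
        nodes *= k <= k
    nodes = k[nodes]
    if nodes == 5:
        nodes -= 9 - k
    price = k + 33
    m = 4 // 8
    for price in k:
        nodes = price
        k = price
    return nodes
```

Transformed code:
def build(price, k):
    m = []
    for v in price:
        if 10 != k:
            m.append(k - nodes + (8 != 7))
    if k != nodes >= 25:
        price = price % 36
        k = 39
    else:
        nodes *= k <= k
    nodes = k[nodes]
    if nodes == 5:
        nodes -= 9 - k
    price = k + 33
    m = 4 // 8
    for price in k:
        nodes = price
        k = price
    return nodes

price = k + 33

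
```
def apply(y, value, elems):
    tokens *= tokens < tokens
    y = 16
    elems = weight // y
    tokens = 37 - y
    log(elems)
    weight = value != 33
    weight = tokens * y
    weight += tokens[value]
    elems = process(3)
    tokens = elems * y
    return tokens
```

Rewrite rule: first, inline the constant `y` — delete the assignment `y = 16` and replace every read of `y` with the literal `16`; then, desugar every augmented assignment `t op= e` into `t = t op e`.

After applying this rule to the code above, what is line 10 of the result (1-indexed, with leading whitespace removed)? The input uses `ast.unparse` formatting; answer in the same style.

Transformed code:
def apply(y, value, elems):
    tokens = tokens * (tokens < tokens)
    elems = weight // 16
    tokens = 37 - 16
    log(elems)
    weight = value != 33
    weight = tokens * 16
    weight = weight + tokens[value]
    elems = process(3)
    tokens = elems * 16
    return tokens

tokens = elems * 16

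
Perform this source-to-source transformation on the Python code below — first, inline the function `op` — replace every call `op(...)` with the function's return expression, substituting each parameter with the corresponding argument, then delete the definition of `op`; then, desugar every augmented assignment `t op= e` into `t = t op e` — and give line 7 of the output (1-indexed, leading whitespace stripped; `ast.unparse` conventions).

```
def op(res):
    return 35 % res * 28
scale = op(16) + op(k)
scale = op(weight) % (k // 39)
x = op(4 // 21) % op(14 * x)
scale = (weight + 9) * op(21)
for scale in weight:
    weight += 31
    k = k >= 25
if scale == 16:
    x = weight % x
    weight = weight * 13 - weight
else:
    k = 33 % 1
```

k = k >= 25

Transformed code:
scale = 35 % 16 * 28 + 35 % k * 28
scale = 35 % weight * 28 % (k // 39)
x = 35 % (4 // 21) * 28 % (35 % (14 * x) * 28)
scale = (weight + 9) * (35 % 21 * 28)
for scale in weight:
    weight = weight + 31
    k = k >= 25
if scale == 16:
    x = weight % x
    weight = weight * 13 - weight
else:
    k = 33 % 1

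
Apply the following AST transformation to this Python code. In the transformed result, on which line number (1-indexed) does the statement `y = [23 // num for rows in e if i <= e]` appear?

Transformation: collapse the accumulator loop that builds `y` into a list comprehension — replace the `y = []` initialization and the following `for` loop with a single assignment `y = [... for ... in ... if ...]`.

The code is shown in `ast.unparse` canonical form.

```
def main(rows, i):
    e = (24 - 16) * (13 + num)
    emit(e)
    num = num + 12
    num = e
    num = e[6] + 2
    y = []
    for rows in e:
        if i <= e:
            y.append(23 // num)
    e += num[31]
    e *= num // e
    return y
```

7

Transformed code:
def main(rows, i):
    e = (24 - 16) * (13 + num)
    emit(e)
    num = num + 12
    num = e
    num = e[6] + 2
    y = [23 // num for rows in e if i <= e]
    e += num[31]
    e *= num // e
    return y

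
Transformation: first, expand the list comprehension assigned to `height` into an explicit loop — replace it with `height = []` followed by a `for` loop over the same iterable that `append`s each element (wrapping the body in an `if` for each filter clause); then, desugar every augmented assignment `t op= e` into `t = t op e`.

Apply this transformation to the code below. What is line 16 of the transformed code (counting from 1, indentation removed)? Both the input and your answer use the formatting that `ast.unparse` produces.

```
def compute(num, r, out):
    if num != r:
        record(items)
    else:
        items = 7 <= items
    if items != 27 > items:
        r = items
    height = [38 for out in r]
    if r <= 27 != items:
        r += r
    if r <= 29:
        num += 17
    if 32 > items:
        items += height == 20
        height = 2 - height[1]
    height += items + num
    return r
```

Transformed code:
def compute(num, r, out):
    if num != r:
        record(items)
    else:
        items = 7 <= items
    if items != 27 > items:
        r = items
    height = []
    for out in r:
        height.append(38)
    if r <= 27 != items:
        r = r + r
    if r <= 29:
        num = num + 17
    if 32 > items:
        items = items + (height == 20)
        height = 2 - height[1]
    height = height + (items + num)
    return r

items = items + (height == 20)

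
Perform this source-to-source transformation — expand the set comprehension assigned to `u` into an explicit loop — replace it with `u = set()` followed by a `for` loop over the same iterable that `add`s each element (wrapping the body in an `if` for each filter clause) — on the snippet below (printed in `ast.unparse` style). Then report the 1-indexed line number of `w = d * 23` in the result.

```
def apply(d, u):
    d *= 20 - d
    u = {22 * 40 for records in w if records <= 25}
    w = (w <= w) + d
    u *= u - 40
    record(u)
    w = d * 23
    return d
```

Transformed code:
def apply(d, u):
    d *= 20 - d
    u = set()
    for records in w:
        if records <= 25:
            u.add(22 * 40)
    w = (w <= w) + d
    u *= u - 40
    record(u)
    w = d * 23
    return d

10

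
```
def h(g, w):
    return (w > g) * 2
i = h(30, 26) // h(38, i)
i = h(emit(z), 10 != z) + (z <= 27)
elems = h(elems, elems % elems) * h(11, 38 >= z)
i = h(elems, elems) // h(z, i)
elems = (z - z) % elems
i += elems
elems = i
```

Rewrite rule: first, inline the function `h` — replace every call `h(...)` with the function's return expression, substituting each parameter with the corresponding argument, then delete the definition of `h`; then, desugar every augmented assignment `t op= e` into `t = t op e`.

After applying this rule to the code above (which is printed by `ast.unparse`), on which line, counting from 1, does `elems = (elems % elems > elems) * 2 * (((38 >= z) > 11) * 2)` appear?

Transformed code:
i = (26 > 30) * 2 // ((i > 38) * 2)
i = ((10 != z) > emit(z)) * 2 + (z <= 27)
elems = (elems % elems > elems) * 2 * (((38 >= z) > 11) * 2)
i = (elems > elems) * 2 // ((i > z) * 2)
elems = (z - z) % elems
i = i + elems
elems = i

3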